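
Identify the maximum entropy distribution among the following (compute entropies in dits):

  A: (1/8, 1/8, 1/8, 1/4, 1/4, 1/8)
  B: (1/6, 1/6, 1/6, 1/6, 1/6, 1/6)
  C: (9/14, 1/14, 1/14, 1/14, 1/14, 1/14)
B

For a discrete distribution over n outcomes, entropy is maximized by the uniform distribution.

Computing entropies:
H(A) = 0.7526 dits
H(B) = 0.7782 dits
H(C) = 0.5327 dits

The uniform distribution (where all probabilities equal 1/6) achieves the maximum entropy of log_10(6) = 0.7782 dits.

Distribution B has the highest entropy.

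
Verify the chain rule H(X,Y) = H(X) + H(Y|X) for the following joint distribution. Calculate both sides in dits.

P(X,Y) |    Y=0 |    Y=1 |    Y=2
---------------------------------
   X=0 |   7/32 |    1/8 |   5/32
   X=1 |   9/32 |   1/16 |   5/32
H(X,Y) = 0.7394, H(X) = 0.3010, H(Y|X) = 0.4384 (all in dits)

Chain rule: H(X,Y) = H(X) + H(Y|X)

Left side — joint entropy directly:
H(X,Y) = -Σ p(x,y) log p(x,y) = 0.7394 dits

Right side — compute H(Y|X) from the conditional distributions:
P(X) = (1/2, 1/2), so H(X) = 0.3010 dits
H(Y|X) = Σ_x P(X=x) · H(Y|X=x):
  P(Y|X=0) = (7/16, 1/4, 5/16), H(Y|X=0) = 0.4654, weight P(X=0) = 1/2
  P(Y|X=1) = (9/16, 1/8, 5/16), H(Y|X=1) = 0.4113, weight P(X=1) = 1/2
H(Y|X) = 0.4384 dits

H(X) + H(Y|X) = 0.3010 + 0.4384 = 0.7394 dits

Both sides equal 0.7394 dits. ✓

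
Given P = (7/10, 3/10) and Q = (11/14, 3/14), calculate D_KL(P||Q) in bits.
0.0290 bits

KL divergence: D_KL(P||Q) = Σ p(x) log(p(x)/q(x))

Computing term by term:
  x=0: 7/10 × log_2[(7/10)/(11/14)] = 7/10 × -0.1666 = -0.1167
  x=1: 3/10 × log_2[(3/10)/(3/14)] = 3/10 × 0.4854 = 0.1456

D_KL(P||Q) = 0.0290 bits

Note: KL divergence is always non-negative and equals 0 iff P = Q.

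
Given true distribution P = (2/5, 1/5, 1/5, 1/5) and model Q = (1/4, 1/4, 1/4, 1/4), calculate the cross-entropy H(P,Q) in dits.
0.6021 dits

Cross-entropy: H(P,Q) = -Σ p(x) log q(x)

Alternatively: H(P,Q) = H(P) + D_KL(P||Q)
H(P) = 0.5786 dits
D_KL(P||Q) = 0.0235 dits

H(P,Q) = 0.5786 + 0.0235 = 0.6021 dits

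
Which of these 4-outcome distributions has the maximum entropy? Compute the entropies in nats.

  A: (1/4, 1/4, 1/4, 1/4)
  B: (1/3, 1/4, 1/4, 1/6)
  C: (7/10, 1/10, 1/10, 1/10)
A

For a discrete distribution over n outcomes, entropy is maximized by the uniform distribution.

Computing entropies:
H(A) = 1.3863 nats
H(B) = 1.3580 nats
H(C) = 0.9404 nats

The uniform distribution (where all probabilities equal 1/4) achieves the maximum entropy of log_e(4) = 1.3863 nats.

Distribution A has the highest entropy.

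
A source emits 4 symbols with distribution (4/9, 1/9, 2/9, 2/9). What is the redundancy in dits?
0.0492 dits

Redundancy measures how far a source is from maximum entropy:
R = H_max - H(X)

Maximum entropy for 4 symbols: H_max = log_10(4) = 0.6021 dits
Actual entropy: H(X) = 0.5529 dits
Redundancy: R = 0.6021 - 0.5529 = 0.0492 dits

This redundancy represents potential for compression: the source could be compressed by 0.0492 dits per symbol.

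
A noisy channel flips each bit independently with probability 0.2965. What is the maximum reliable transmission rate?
0.1230 bits

For a binary symmetric channel (BSC) with error probability p:
Capacity C = 1 - H(p) bits per symbol

where H(p) = -p log₂(p) - (1-p) log₂(1-p) is the binary entropy function.

H(0.2965) = 0.8770 bits
C = 1 - 0.8770 = 0.1230 bits per symbol

This means we can reliably transmit up to 0.1230 bits of information per channel use.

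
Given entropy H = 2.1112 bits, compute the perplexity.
4.3205

Perplexity is 2^H (or exp(H) for natural log).

H = 2.1112 bits
Perplexity = 2^2.1112 = 4.3205

Interpretation: The model's uncertainty is equivalent to choosing uniformly among 4.3 options.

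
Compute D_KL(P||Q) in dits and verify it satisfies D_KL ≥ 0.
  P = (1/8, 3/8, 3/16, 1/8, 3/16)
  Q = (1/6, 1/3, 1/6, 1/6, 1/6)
0.0071 dits

KL divergence satisfies the Gibbs inequality: D_KL(P||Q) ≥ 0 for all distributions P, Q.

D_KL(P||Q) = Σ p(x) log(p(x)/q(x))
Term by term:
  x=0: 1/8 × log_10[(1/8)/(1/6)] = -0.0156
  x=1: 3/8 × log_10[(3/8)/(1/3)] = 0.0192
  x=2: 3/16 × log_10[(3/16)/(1/6)] = 0.0096
  x=3: 1/8 × log_10[(1/8)/(1/6)] = -0.0156
  x=4: 3/16 × log_10[(3/16)/(1/6)] = 0.0096
D_KL(P||Q) = 0.0071 dits

D_KL(P||Q) = 0.0071 ≥ 0 ✓

This non-negativity is a fundamental property: relative entropy cannot be negative because it measures how different Q is from P.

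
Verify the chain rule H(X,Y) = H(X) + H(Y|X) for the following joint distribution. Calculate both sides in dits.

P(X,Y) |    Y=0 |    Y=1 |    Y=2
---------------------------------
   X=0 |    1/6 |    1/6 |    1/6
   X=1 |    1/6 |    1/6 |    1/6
H(X,Y) = 0.7782, H(X) = 0.3010, H(Y|X) = 0.4771 (all in dits)

Chain rule: H(X,Y) = H(X) + H(Y|X)

Left side — joint entropy directly:
H(X,Y) = -Σ p(x,y) log p(x,y) = 0.7782 dits

Right side — compute H(Y|X) from the conditional distributions:
P(X) = (1/2, 1/2), so H(X) = 0.3010 dits
H(Y|X) = Σ_x P(X=x) · H(Y|X=x):
  P(Y|X=0) = (1/3, 1/3, 1/3), H(Y|X=0) = 0.4771, weight P(X=0) = 1/2
  P(Y|X=1) = (1/3, 1/3, 1/3), H(Y|X=1) = 0.4771, weight P(X=1) = 1/2
H(Y|X) = 0.4771 dits

H(X) + H(Y|X) = 0.3010 + 0.4771 = 0.7782 dits

Both sides equal 0.7782 dits. ✓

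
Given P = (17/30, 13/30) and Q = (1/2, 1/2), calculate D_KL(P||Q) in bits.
0.0129 bits

KL divergence: D_KL(P||Q) = Σ p(x) log(p(x)/q(x))

Computing term by term:
  x=0: 17/30 × log_2[(17/30)/(1/2)] = 17/30 × 0.1806 = 0.1023
  x=1: 13/30 × log_2[(13/30)/(1/2)] = 13/30 × -0.2065 = -0.0895

D_KL(P||Q) = 0.0129 bits

Note: KL divergence is always non-negative and equals 0 iff P = Q.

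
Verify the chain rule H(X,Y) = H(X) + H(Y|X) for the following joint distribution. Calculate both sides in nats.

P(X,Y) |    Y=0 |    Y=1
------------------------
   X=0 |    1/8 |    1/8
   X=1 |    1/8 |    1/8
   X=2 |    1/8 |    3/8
H(X,Y) = 1.6675, H(X) = 1.0397, H(Y|X) = 0.6277 (all in nats)

Chain rule: H(X,Y) = H(X) + H(Y|X)

Left side — joint entropy directly:
H(X,Y) = -Σ p(x,y) log p(x,y) = 1.6675 nats

Right side — compute H(Y|X) from the conditional distributions:
P(X) = (1/4, 1/4, 1/2), so H(X) = 1.0397 nats
H(Y|X) = Σ_x P(X=x) · H(Y|X=x):
  P(Y|X=0) = (1/2, 1/2), H(Y|X=0) = 0.6931, weight P(X=0) = 1/4
  P(Y|X=1) = (1/2, 1/2), H(Y|X=1) = 0.6931, weight P(X=1) = 1/4
  P(Y|X=2) = (1/4, 3/4), H(Y|X=2) = 0.5623, weight P(X=2) = 1/2
H(Y|X) = 0.6277 nats

H(X) + H(Y|X) = 1.0397 + 0.6277 = 1.6675 nats

Both sides equal 1.6675 nats. ✓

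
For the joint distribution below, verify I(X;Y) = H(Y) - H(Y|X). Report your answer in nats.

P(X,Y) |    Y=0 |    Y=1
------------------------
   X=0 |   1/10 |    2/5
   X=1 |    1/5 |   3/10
I(X;Y) = 0.0242 nats

Mutual information has multiple equivalent forms:
- I(X;Y) = H(X) - H(X|Y)
- I(X;Y) = H(Y) - H(Y|X)
- I(X;Y) = H(X) + H(Y) - H(X,Y)

Computing all quantities:
H(X) = 0.6931, H(Y) = 0.6109, H(X,Y) = 1.2799
H(X|Y) = 0.6690, H(Y|X) = 0.5867

Verification:
H(X) - H(X|Y) = 0.6931 - 0.6690 = 0.0242
H(Y) - H(Y|X) = 0.6109 - 0.5867 = 0.0242
H(X) + H(Y) - H(X,Y) = 0.6931 + 0.6109 - 1.2799 = 0.0242

All forms give I(X;Y) = 0.0242 nats. ✓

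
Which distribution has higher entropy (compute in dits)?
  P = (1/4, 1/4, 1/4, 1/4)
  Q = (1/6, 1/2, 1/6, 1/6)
P

Computing entropies in dits:
H(P) = 0.6021
H(Q) = 0.5396

Distribution P has higher entropy.

Intuition: The distribution closer to uniform (more spread out) has higher entropy.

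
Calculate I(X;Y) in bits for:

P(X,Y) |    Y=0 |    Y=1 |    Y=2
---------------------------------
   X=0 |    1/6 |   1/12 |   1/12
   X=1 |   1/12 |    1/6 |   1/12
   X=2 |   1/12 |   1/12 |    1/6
0.0850 bits

Mutual information: I(X;Y) = H(X) + H(Y) - H(X,Y)

Marginals:
P(X) = (1/3, 1/3, 1/3), H(X) = 1.5850 bits
P(Y) = (1/3, 1/3, 1/3), H(Y) = 1.5850 bits

Joint entropy: H(X,Y) = 3.0850 bits

I(X;Y) = 1.5850 + 1.5850 - 3.0850 = 0.0850 bits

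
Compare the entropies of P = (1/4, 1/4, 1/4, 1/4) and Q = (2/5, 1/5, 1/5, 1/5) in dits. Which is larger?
P

Computing entropies in dits:
H(P) = 0.6021
H(Q) = 0.5786

Distribution P has higher entropy.

Intuition: The distribution closer to uniform (more spread out) has higher entropy.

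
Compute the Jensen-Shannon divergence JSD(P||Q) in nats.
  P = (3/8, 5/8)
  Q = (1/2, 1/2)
0.0080 nats

Jensen-Shannon divergence is:
JSD(P||Q) = 0.5 × D_KL(P||M) + 0.5 × D_KL(Q||M)
where M = 0.5 × (P + Q) is the mixture distribution.

M = 0.5 × (3/8, 5/8) + 0.5 × (1/2, 1/2) = (7/16, 9/16)

D_KL(P||M) = 0.0080 nats
D_KL(Q||M) = 0.0079 nats

JSD(P||Q) = 0.5 × 0.0080 + 0.5 × 0.0079 = 0.0080 nats

Unlike KL divergence, JSD is symmetric and bounded: 0 ≤ JSD ≤ log(2).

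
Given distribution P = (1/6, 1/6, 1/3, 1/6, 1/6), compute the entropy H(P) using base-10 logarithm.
0.6778 dits

Shannon entropy is H(X) = -Σ p(x) log p(x).

For P = (1/6, 1/6, 1/3, 1/6, 1/6):
H = -1/6 × log_10(1/6) -1/6 × log_10(1/6) -1/3 × log_10(1/3) -1/6 × log_10(1/6) -1/6 × log_10(1/6)
H = 0.6778 dits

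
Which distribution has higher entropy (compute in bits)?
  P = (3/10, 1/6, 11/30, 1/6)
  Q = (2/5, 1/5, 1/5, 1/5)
Q

Computing entropies in bits:
H(P) = 1.9135
H(Q) = 1.9219

Distribution Q has higher entropy.

Intuition: The distribution closer to uniform (more spread out) has higher entropy.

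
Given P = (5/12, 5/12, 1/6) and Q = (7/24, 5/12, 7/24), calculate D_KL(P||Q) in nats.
0.0553 nats

KL divergence: D_KL(P||Q) = Σ p(x) log(p(x)/q(x))

Computing term by term:
  x=0: 5/12 × log_e[(5/12)/(7/24)] = 5/12 × 0.3567 = 0.1486
  x=1: 5/12 × log_e[(5/12)/(5/12)] = 5/12 × 0.0000 = 0.0000
  x=2: 1/6 × log_e[(1/6)/(7/24)] = 1/6 × -0.5596 = -0.0933

D_KL(P||Q) = 0.0553 nats

Note: KL divergence is always non-negative and equals 0 iff P = Q.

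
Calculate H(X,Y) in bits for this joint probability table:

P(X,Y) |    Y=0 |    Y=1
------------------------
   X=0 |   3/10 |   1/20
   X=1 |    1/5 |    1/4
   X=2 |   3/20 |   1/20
2.3282 bits

Joint entropy is H(X,Y) = -Σ_{x,y} p(x,y) log p(x,y).

Summing over all non-zero entries:
H(X,Y) = -[3/10·log_2(3/10) + 1/20·log_2(1/20) + 1/5·log_2(1/5) + 1/4·log_2(1/4) + 3/20·log_2(3/20) + 1/20·log_2(1/20)]
H(X,Y) = 2.3282 bits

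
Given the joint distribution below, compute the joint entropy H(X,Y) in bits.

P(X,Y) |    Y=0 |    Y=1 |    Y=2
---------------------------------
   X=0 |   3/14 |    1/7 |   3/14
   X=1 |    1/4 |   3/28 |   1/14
2.4707 bits

Joint entropy is H(X,Y) = -Σ_{x,y} p(x,y) log p(x,y).

Summing over all non-zero entries:
H(X,Y) = -[3/14·log_2(3/14) + 1/7·log_2(1/7) + 3/14·log_2(3/14) + 1/4·log_2(1/4) + 3/28·log_2(3/28) + 1/14·log_2(1/14)]
H(X,Y) = 2.4707 bits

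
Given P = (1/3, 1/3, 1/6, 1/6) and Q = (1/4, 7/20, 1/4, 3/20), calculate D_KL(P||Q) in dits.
0.0129 dits

KL divergence: D_KL(P||Q) = Σ p(x) log(p(x)/q(x))

Computing term by term:
  x=0: 1/3 × log_10[(1/3)/(1/4)] = 1/3 × 0.1249 = 0.0416
  x=1: 1/3 × log_10[(1/3)/(7/20)] = 1/3 × -0.0212 = -0.0071
  x=2: 1/6 × log_10[(1/6)/(1/4)] = 1/6 × -0.1761 = -0.0293
  x=3: 1/6 × log_10[(1/6)/(3/20)] = 1/6 × 0.0458 = 0.0076

D_KL(P||Q) = 0.0129 dits

Note: KL divergence is always non-negative and equals 0 iff P = Q.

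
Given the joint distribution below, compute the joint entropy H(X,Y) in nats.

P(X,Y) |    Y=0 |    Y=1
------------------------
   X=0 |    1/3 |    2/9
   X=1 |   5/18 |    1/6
1.3549 nats

Joint entropy is H(X,Y) = -Σ_{x,y} p(x,y) log p(x,y).

Summing over all non-zero entries:
H(X,Y) = -[1/3·log_e(1/3) + 2/9·log_e(2/9) + 5/18·log_e(5/18) + 1/6·log_e(1/6)]
H(X,Y) = 1.3549 nats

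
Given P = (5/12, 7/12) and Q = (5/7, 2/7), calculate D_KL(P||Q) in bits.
0.2767 bits

KL divergence: D_KL(P||Q) = Σ p(x) log(p(x)/q(x))

Computing term by term:
  x=0: 5/12 × log_2[(5/12)/(5/7)] = 5/12 × -0.7776 = -0.3240
  x=1: 7/12 × log_2[(7/12)/(2/7)] = 7/12 × 1.0297 = 0.6007

D_KL(P||Q) = 0.2767 bits

Note: KL divergence is always non-negative and equals 0 iff P = Q.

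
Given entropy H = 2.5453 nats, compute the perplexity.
12.7471

Perplexity is e^H (or exp(H) for natural log).

H = 2.5453 nats
Perplexity = e^2.5453 = 12.7471

Interpretation: The model's uncertainty is equivalent to choosing uniformly among 12.7 options.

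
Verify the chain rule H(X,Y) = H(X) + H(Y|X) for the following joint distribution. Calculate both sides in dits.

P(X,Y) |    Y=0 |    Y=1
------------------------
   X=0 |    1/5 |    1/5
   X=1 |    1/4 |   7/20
H(X,Y) = 0.5897, H(X) = 0.2923, H(Y|X) = 0.2974 (all in dits)

Chain rule: H(X,Y) = H(X) + H(Y|X)

Left side — joint entropy directly:
H(X,Y) = -Σ p(x,y) log p(x,y) = 0.5897 dits

Right side — compute H(Y|X) from the conditional distributions:
P(X) = (2/5, 3/5), so H(X) = 0.2923 dits
H(Y|X) = Σ_x P(X=x) · H(Y|X=x):
  P(Y|X=0) = (1/2, 1/2), H(Y|X=0) = 0.3010, weight P(X=0) = 2/5
  P(Y|X=1) = (5/12, 7/12), H(Y|X=1) = 0.2950, weight P(X=1) = 3/5
H(Y|X) = 0.2974 dits

H(X) + H(Y|X) = 0.2923 + 0.2974 = 0.5897 dits

Both sides equal 0.5897 dits. ✓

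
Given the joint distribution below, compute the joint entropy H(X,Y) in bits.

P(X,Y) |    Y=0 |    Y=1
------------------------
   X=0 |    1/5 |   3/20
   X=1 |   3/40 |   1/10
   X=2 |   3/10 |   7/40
2.4485 bits

Joint entropy is H(X,Y) = -Σ_{x,y} p(x,y) log p(x,y).

Summing over all non-zero entries:
H(X,Y) = -[1/5·log_2(1/5) + 3/20·log_2(3/20) + 3/40·log_2(3/40) + 1/10·log_2(1/10) + 3/10·log_2(3/10) + 7/40·log_2(7/40)]
H(X,Y) = 2.4485 bits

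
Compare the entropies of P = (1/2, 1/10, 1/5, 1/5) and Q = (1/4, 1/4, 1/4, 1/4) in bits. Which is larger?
Q

Computing entropies in bits:
H(P) = 1.7610
H(Q) = 2.0000

Distribution Q has higher entropy.

Intuition: The distribution closer to uniform (more spread out) has higher entropy.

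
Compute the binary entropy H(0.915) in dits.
0.1263 dits

The binary entropy function is:
H(p) = -p log(p) - (1-p) log(1-p)

H(0.915) = -0.915 × log_10(0.915) - 0.085 × log_10(0.085)
H(0.915) = 0.1263 dits

Note: Binary entropy is maximized at p=0.5 (H=1 bit) and minimized at p=0 or p=1 (H=0).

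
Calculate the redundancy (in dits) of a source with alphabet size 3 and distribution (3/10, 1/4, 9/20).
0.0137 dits

Redundancy measures how far a source is from maximum entropy:
R = H_max - H(X)

Maximum entropy for 3 symbols: H_max = log_10(3) = 0.4771 dits
Actual entropy: H(X) = 0.4634 dits
Redundancy: R = 0.4771 - 0.4634 = 0.0137 dits

This redundancy represents potential for compression: the source could be compressed by 0.0137 dits per symbol.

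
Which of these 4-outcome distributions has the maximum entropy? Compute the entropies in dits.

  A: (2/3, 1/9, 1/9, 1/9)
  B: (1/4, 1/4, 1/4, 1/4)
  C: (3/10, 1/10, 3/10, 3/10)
B

For a discrete distribution over n outcomes, entropy is maximized by the uniform distribution.

Computing entropies:
H(A) = 0.4355 dits
H(B) = 0.6021 dits
H(C) = 0.5706 dits

The uniform distribution (where all probabilities equal 1/4) achieves the maximum entropy of log_10(4) = 0.6021 dits.

Distribution B has the highest entropy.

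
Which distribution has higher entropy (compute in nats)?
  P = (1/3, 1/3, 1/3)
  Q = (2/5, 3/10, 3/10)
P

Computing entropies in nats:
H(P) = 1.0986
H(Q) = 1.0889

Distribution P has higher entropy.

Intuition: The distribution closer to uniform (more spread out) has higher entropy.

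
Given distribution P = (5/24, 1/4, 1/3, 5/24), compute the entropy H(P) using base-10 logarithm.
0.5934 dits

Shannon entropy is H(X) = -Σ p(x) log p(x).

For P = (5/24, 1/4, 1/3, 5/24):
H = -5/24 × log_10(5/24) -1/4 × log_10(1/4) -1/3 × log_10(1/3) -5/24 × log_10(5/24)
H = 0.5934 dits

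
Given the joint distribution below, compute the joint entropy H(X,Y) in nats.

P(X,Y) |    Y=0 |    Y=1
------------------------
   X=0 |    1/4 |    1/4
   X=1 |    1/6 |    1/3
1.3580 nats

Joint entropy is H(X,Y) = -Σ_{x,y} p(x,y) log p(x,y).

Summing over all non-zero entries:
H(X,Y) = -[1/4·log_e(1/4) + 1/4·log_e(1/4) + 1/6·log_e(1/6) + 1/3·log_e(1/3)]
H(X,Y) = 1.3580 nats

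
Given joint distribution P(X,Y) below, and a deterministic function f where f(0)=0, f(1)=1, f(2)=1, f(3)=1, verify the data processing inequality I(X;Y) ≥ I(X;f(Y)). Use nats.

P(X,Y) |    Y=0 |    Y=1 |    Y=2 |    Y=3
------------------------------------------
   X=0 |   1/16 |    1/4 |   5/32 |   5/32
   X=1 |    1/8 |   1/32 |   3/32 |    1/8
I(X;Y) = 0.0855, I(X;f(Y)) = 0.0407, inequality holds: 0.0855 ≥ 0.0407

Data Processing Inequality: For any Markov chain X → Y → Z, we have I(X;Y) ≥ I(X;Z).

Here Z = f(Y) is a deterministic function of Y, forming X → Y → Z.

Original I(X;Y) = 0.0855 nats

After applying f:
P(X,Z) where Z=f(Y):
- P(X,Z=0) = P(X,Y=0)
- P(X,Z=1) = P(X,Y=1) + P(X,Y=2) + P(X,Y=3)

I(X;Z) = I(X;f(Y)) = 0.0407 nats

Verification: 0.0855 ≥ 0.0407 ✓

Information cannot be created by processing; the function f can only lose information about X.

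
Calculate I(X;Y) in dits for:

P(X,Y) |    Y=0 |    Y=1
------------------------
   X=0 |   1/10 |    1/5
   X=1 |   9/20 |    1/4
0.0178 dits

Mutual information: I(X;Y) = H(X) + H(Y) - H(X,Y)

Marginals:
P(X) = (3/10, 7/10), H(X) = 0.2653 dits
P(Y) = (11/20, 9/20), H(Y) = 0.2989 dits

Joint entropy: H(X,Y) = 0.5464 dits

I(X;Y) = 0.2653 + 0.2989 - 0.5464 = 0.0178 dits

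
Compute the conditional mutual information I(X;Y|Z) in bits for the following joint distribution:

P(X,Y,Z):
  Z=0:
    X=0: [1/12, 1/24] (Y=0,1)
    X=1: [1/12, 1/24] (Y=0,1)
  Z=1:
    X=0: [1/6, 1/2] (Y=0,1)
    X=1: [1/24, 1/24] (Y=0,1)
0.0151 bits

Conditional mutual information: I(X;Y|Z) = H(X|Z) + H(Y|Z) - H(X,Y|Z)

H(Z) = 0.8113
H(X,Z) = 1.4387 → H(X|Z) = 0.6274
H(Y,Z) = 1.6802 → H(Y|Z) = 0.8689
H(X,Y,Z) = 2.2925 → H(X,Y|Z) = 1.4812

I(X;Y|Z) = 0.6274 + 0.8689 - 1.4812 = 0.0151 bits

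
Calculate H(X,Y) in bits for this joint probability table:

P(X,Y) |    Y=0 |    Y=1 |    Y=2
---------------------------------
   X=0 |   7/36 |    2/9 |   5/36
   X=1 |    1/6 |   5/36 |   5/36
2.5591 bits

Joint entropy is H(X,Y) = -Σ_{x,y} p(x,y) log p(x,y).

Summing over all non-zero entries:
H(X,Y) = -[7/36·log_2(7/36) + 2/9·log_2(2/9) + 5/36·log_2(5/36) + 1/6·log_2(1/6) + 5/36·log_2(5/36) + 5/36·log_2(5/36)]
H(X,Y) = 2.5591 bits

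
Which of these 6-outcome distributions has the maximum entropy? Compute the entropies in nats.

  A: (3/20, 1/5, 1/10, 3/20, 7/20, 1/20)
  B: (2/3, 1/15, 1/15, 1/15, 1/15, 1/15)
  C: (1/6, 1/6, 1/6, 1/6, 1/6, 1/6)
C

For a discrete distribution over n outcomes, entropy is maximized by the uniform distribution.

Computing entropies:
H(A) = 1.6385 nats
H(B) = 1.1730 nats
H(C) = 1.7918 nats

The uniform distribution (where all probabilities equal 1/6) achieves the maximum entropy of log_e(6) = 1.7918 nats.

Distribution C has the highest entropy.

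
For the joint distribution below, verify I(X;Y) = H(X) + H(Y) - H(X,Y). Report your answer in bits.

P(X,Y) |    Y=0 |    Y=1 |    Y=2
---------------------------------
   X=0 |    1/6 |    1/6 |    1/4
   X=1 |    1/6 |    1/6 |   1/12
I(X;Y) = 0.0428 bits

Mutual information has multiple equivalent forms:
- I(X;Y) = H(X) - H(X|Y)
- I(X;Y) = H(Y) - H(Y|X)
- I(X;Y) = H(X) + H(Y) - H(X,Y)

Computing all quantities:
H(X) = 0.9799, H(Y) = 1.5850, H(X,Y) = 2.5221
H(X|Y) = 0.9371, H(Y|X) = 1.5422

Verification:
H(X) - H(X|Y) = 0.9799 - 0.9371 = 0.0428
H(Y) - H(Y|X) = 1.5850 - 1.5422 = 0.0428
H(X) + H(Y) - H(X,Y) = 0.9799 + 1.5850 - 2.5221 = 0.0428

All forms give I(X;Y) = 0.0428 bits. ✓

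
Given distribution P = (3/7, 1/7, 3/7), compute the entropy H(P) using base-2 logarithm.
1.4488 bits

Shannon entropy is H(X) = -Σ p(x) log p(x).

For P = (3/7, 1/7, 3/7):
H = -3/7 × log_2(3/7) -1/7 × log_2(1/7) -3/7 × log_2(3/7)
H = 1.4488 bits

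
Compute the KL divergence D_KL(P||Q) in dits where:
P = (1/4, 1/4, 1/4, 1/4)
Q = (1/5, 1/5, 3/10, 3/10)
0.0089 dits

KL divergence: D_KL(P||Q) = Σ p(x) log(p(x)/q(x))

Computing term by term:
  x=0: 1/4 × log_10[(1/4)/(1/5)] = 1/4 × 0.0969 = 0.0242
  x=1: 1/4 × log_10[(1/4)/(1/5)] = 1/4 × 0.0969 = 0.0242
  x=2: 1/4 × log_10[(1/4)/(3/10)] = 1/4 × -0.0792 = -0.0198
  x=3: 1/4 × log_10[(1/4)/(3/10)] = 1/4 × -0.0792 = -0.0198

D_KL(P||Q) = 0.0089 dits

Note: KL divergence is always non-negative and equals 0 iff P = Q.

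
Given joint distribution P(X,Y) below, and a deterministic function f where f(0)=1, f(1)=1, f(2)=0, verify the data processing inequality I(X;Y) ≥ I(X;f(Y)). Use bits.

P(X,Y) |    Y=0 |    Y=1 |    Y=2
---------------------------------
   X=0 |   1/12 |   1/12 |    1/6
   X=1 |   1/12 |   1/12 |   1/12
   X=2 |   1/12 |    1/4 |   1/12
I(X;Y) = 0.0871, I(X;f(Y)) = 0.0546, inequality holds: 0.0871 ≥ 0.0546

Data Processing Inequality: For any Markov chain X → Y → Z, we have I(X;Y) ≥ I(X;Z).

Here Z = f(Y) is a deterministic function of Y, forming X → Y → Z.

Original I(X;Y) = 0.0871 bits

After applying f:
P(X,Z) where Z=f(Y):
- P(X,Z=0) = P(X,Y=2)
- P(X,Z=1) = P(X,Y=0) + P(X,Y=1)

I(X;Z) = I(X;f(Y)) = 0.0546 bits

Verification: 0.0871 ≥ 0.0546 ✓

Information cannot be created by processing; the function f can only lose information about X.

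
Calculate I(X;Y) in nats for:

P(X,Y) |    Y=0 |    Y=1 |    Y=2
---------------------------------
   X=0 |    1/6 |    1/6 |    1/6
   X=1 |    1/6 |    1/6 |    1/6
0.0000 nats

Mutual information: I(X;Y) = H(X) + H(Y) - H(X,Y)

Marginals:
P(X) = (1/2, 1/2), H(X) = 0.6931 nats
P(Y) = (1/3, 1/3, 1/3), H(Y) = 1.0986 nats

Joint entropy: H(X,Y) = 1.7918 nats

I(X;Y) = 0.6931 + 1.0986 - 1.7918 = 0.0000 nats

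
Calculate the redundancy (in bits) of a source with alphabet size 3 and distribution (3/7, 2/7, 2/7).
0.0283 bits

Redundancy measures how far a source is from maximum entropy:
R = H_max - H(X)

Maximum entropy for 3 symbols: H_max = log_2(3) = 1.5850 bits
Actual entropy: H(X) = 1.5567 bits
Redundancy: R = 1.5850 - 1.5567 = 0.0283 bits

This redundancy represents potential for compression: the source could be compressed by 0.0283 bits per symbol.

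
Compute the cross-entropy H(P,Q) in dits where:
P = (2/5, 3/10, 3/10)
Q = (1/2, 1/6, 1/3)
0.4970 dits

Cross-entropy: H(P,Q) = -Σ p(x) log q(x)

Alternatively: H(P,Q) = H(P) + D_KL(P||Q)
H(P) = 0.4729 dits
D_KL(P||Q) = 0.0241 dits

H(P,Q) = 0.4729 + 0.0241 = 0.4970 dits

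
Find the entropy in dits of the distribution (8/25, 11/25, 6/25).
0.4640 dits

Shannon entropy is H(X) = -Σ p(x) log p(x).

For P = (8/25, 11/25, 6/25):
H = -8/25 × log_10(8/25) -11/25 × log_10(11/25) -6/25 × log_10(6/25)
H = 0.4640 dits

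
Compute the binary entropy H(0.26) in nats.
0.5731 nats

The binary entropy function is:
H(p) = -p log(p) - (1-p) log(1-p)

H(0.26) = -0.26 × log_e(0.26) - 0.74 × log_e(0.74)
H(0.26) = 0.5731 nats

Note: Binary entropy is maximized at p=0.5 (H=1 bit) and minimized at p=0 or p=1 (H=0).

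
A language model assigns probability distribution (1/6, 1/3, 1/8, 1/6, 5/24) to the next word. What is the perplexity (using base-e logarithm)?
4.7123

Perplexity is e^H (or exp(H) for natural log).

First, H = -Σ p log p = 1.5502 nats
Perplexity = e^1.5502 = 4.7123

Interpretation: The model's uncertainty is equivalent to choosing uniformly among 4.7 options.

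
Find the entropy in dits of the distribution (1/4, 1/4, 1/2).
0.4515 dits

Shannon entropy is H(X) = -Σ p(x) log p(x).

For P = (1/4, 1/4, 1/2):
H = -1/4 × log_10(1/4) -1/4 × log_10(1/4) -1/2 × log_10(1/2)
H = 0.4515 dits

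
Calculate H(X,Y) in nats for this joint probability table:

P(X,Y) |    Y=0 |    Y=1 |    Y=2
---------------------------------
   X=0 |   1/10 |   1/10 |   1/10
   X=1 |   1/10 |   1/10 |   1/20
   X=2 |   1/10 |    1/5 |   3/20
2.1378 nats

Joint entropy is H(X,Y) = -Σ_{x,y} p(x,y) log p(x,y).

Summing over all non-zero entries:
H(X,Y) = -[1/10·log_e(1/10) + 1/10·log_e(1/10) + 1/10·log_e(1/10) + 1/10·log_e(1/10) + 1/10·log_e(1/10) + 1/20·log_e(1/20) + 1/10·log_e(1/10) + 1/5·log_e(1/5) + 3/20·log_e(3/20)]
H(X,Y) = 2.1378 nats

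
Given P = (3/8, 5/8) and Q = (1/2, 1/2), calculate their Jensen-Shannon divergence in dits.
0.0035 dits

Jensen-Shannon divergence is:
JSD(P||Q) = 0.5 × D_KL(P||M) + 0.5 × D_KL(Q||M)
where M = 0.5 × (P + Q) is the mixture distribution.

M = 0.5 × (3/8, 5/8) + 0.5 × (1/2, 1/2) = (7/16, 9/16)

D_KL(P||M) = 0.0035 dits
D_KL(Q||M) = 0.0034 dits

JSD(P||Q) = 0.5 × 0.0035 + 0.5 × 0.0034 = 0.0035 dits

Unlike KL divergence, JSD is symmetric and bounded: 0 ≤ JSD ≤ log(2).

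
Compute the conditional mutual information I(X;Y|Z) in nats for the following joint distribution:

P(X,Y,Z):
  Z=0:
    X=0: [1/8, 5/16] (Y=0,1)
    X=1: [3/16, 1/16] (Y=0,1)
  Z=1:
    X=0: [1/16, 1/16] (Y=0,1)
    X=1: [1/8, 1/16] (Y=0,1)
0.0757 nats

Conditional mutual information: I(X;Y|Z) = H(X|Z) + H(Y|Z) - H(X,Y|Z)

H(Z) = 0.6211
H(X,Z) = 1.2820 → H(X|Z) = 0.6610
H(Y,Z) = 1.3051 → H(Y|Z) = 0.6840
H(X,Y,Z) = 1.8904 → H(X,Y|Z) = 1.2693

I(X;Y|Z) = 0.6610 + 0.6840 - 1.2693 = 0.0757 nats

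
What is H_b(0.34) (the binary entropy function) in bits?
0.9248 bits

The binary entropy function is:
H(p) = -p log(p) - (1-p) log(1-p)

H(0.34) = -0.34 × log_2(0.34) - 0.66 × log_2(0.66)
H(0.34) = 0.9248 bits

Note: Binary entropy is maximized at p=0.5 (H=1 bit) and minimized at p=0 or p=1 (H=0).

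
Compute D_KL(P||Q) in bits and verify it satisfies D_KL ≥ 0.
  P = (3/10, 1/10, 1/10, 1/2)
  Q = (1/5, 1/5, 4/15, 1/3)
0.2265 bits

KL divergence satisfies the Gibbs inequality: D_KL(P||Q) ≥ 0 for all distributions P, Q.

D_KL(P||Q) = Σ p(x) log(p(x)/q(x))
Term by term:
  x=0: 3/10 × log_2[(3/10)/(1/5)] = 0.1755
  x=1: 1/10 × log_2[(1/10)/(1/5)] = -0.1000
  x=2: 1/10 × log_2[(1/10)/(4/15)] = -0.1415
  x=3: 1/2 × log_2[(1/2)/(1/3)] = 0.2925
D_KL(P||Q) = 0.2265 bits

D_KL(P||Q) = 0.2265 ≥ 0 ✓

This non-negativity is a fundamental property: relative entropy cannot be negative because it measures how different Q is from P.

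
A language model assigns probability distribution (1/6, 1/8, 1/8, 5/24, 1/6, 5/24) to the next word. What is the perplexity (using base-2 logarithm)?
5.8750

Perplexity is 2^H (or exp(H) for natural log).

First, H = -Σ p log p = 2.5546 bits
Perplexity = 2^2.5546 = 5.8750

Interpretation: The model's uncertainty is equivalent to choosing uniformly among 5.9 options.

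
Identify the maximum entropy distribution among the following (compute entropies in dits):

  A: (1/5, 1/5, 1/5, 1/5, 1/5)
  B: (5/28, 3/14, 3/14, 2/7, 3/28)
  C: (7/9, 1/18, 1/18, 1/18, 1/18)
A

For a discrete distribution over n outcomes, entropy is maximized by the uniform distribution.

Computing entropies:
H(A) = 0.6990 dits
H(B) = 0.6797 dits
H(C) = 0.3638 dits

The uniform distribution (where all probabilities equal 1/5) achieves the maximum entropy of log_10(5) = 0.6990 dits.

Distribution A has the highest entropy.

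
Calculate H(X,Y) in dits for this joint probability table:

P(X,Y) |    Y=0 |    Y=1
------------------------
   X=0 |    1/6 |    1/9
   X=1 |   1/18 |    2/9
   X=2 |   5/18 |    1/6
0.7348 dits

Joint entropy is H(X,Y) = -Σ_{x,y} p(x,y) log p(x,y).

Summing over all non-zero entries:
H(X,Y) = -[1/6·log_10(1/6) + 1/9·log_10(1/9) + 1/18·log_10(1/18) + 2/9·log_10(2/9) + 5/18·log_10(5/18) + 1/6·log_10(1/6)]
H(X,Y) = 0.7348 dits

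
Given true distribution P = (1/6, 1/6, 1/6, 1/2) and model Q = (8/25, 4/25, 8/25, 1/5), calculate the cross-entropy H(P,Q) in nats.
1.4900 nats

Cross-entropy: H(P,Q) = -Σ p(x) log q(x)

Alternatively: H(P,Q) = H(P) + D_KL(P||Q)
H(P) = 1.2425 nats
D_KL(P||Q) = 0.2475 nats

H(P,Q) = 1.2425 + 0.2475 = 1.4900 nats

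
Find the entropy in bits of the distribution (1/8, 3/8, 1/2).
1.4056 bits

Shannon entropy is H(X) = -Σ p(x) log p(x).

For P = (1/8, 3/8, 1/2):
H = -1/8 × log_2(1/8) -3/8 × log_2(3/8) -1/2 × log_2(1/2)
H = 1.4056 bits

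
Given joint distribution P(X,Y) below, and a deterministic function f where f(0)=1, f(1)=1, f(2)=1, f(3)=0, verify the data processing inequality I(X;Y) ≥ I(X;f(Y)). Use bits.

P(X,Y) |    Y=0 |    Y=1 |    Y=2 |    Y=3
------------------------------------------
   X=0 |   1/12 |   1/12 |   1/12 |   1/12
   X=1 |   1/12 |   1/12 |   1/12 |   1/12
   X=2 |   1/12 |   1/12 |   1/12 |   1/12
I(X;Y) = 0.0000, I(X;f(Y)) = 0.0000, inequality holds: 0.0000 ≥ 0.0000

Data Processing Inequality: For any Markov chain X → Y → Z, we have I(X;Y) ≥ I(X;Z).

Here Z = f(Y) is a deterministic function of Y, forming X → Y → Z.

Original I(X;Y) = 0.0000 bits

After applying f:
P(X,Z) where Z=f(Y):
- P(X,Z=0) = P(X,Y=3)
- P(X,Z=1) = P(X,Y=0) + P(X,Y=1) + P(X,Y=2)

I(X;Z) = I(X;f(Y)) = 0.0000 bits

Verification: 0.0000 ≥ 0.0000 ✓

Information cannot be created by processing; the function f can only lose information about X.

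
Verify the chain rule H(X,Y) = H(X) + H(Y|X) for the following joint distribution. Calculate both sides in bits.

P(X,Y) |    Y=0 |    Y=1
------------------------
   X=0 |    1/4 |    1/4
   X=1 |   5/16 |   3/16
H(X,Y) = 1.9772, H(X) = 1.0000, H(Y|X) = 0.9772 (all in bits)

Chain rule: H(X,Y) = H(X) + H(Y|X)

Left side — joint entropy directly:
H(X,Y) = -Σ p(x,y) log p(x,y) = 1.9772 bits

Right side — compute H(Y|X) from the conditional distributions:
P(X) = (1/2, 1/2), so H(X) = 1.0000 bits
H(Y|X) = Σ_x P(X=x) · H(Y|X=x):
  P(Y|X=0) = (1/2, 1/2), H(Y|X=0) = 1.0000, weight P(X=0) = 1/2
  P(Y|X=1) = (5/8, 3/8), H(Y|X=1) = 0.9544, weight P(X=1) = 1/2
H(Y|X) = 0.9772 bits

H(X) + H(Y|X) = 1.0000 + 0.9772 = 1.9772 bits

Both sides equal 1.9772 bits. ✓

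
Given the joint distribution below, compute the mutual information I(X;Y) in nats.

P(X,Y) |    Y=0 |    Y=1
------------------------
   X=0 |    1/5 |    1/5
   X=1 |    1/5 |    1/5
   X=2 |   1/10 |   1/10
0.0000 nats

Mutual information: I(X;Y) = H(X) + H(Y) - H(X,Y)

Marginals:
P(X) = (2/5, 2/5, 1/5), H(X) = 1.0549 nats
P(Y) = (1/2, 1/2), H(Y) = 0.6931 nats

Joint entropy: H(X,Y) = 1.7481 nats

I(X;Y) = 1.0549 + 0.6931 - 1.7481 = 0.0000 nats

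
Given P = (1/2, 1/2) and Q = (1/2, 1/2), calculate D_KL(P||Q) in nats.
0.0000 nats

KL divergence: D_KL(P||Q) = Σ p(x) log(p(x)/q(x))

Computing term by term:
  x=0: 1/2 × log_e[(1/2)/(1/2)] = 1/2 × 0.0000 = 0.0000
  x=1: 1/2 × log_e[(1/2)/(1/2)] = 1/2 × 0.0000 = 0.0000

D_KL(P||Q) = 0.0000 nats

Note: KL divergence is always non-negative and equals 0 iff P = Q.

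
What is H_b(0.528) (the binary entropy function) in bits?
0.9977 bits

The binary entropy function is:
H(p) = -p log(p) - (1-p) log(1-p)

H(0.528) = -0.528 × log_2(0.528) - 0.472 × log_2(0.472)
H(0.528) = 0.9977 bits

Note: Binary entropy is maximized at p=0.5 (H=1 bit) and minimized at p=0 or p=1 (H=0).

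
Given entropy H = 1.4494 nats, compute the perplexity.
4.2606

Perplexity is e^H (or exp(H) for natural log).

H = 1.4494 nats
Perplexity = e^1.4494 = 4.2606

Interpretation: The model's uncertainty is equivalent to choosing uniformly among 4.3 options.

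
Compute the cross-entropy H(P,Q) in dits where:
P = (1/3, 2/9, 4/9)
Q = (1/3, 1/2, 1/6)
0.5718 dits

Cross-entropy: H(P,Q) = -Σ p(x) log q(x)

Alternatively: H(P,Q) = H(P) + D_KL(P||Q)
H(P) = 0.4607 dits
D_KL(P||Q) = 0.1111 dits

H(P,Q) = 0.4607 + 0.1111 = 0.5718 dits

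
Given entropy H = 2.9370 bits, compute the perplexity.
7.6582

Perplexity is 2^H (or exp(H) for natural log).

H = 2.9370 bits
Perplexity = 2^2.9370 = 7.6582

Interpretation: The model's uncertainty is equivalent to choosing uniformly among 7.7 options.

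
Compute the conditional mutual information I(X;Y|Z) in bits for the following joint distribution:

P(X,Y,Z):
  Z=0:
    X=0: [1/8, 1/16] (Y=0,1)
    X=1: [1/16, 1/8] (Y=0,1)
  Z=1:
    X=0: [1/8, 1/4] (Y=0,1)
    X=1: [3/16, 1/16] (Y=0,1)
0.1085 bits

Conditional mutual information: I(X;Y|Z) = H(X|Z) + H(Y|Z) - H(X,Y|Z)

H(Z) = 0.9544
H(X,Z) = 1.9363 → H(X|Z) = 0.9818
H(Y,Z) = 1.9544 → H(Y|Z) = 1.0000
H(X,Y,Z) = 2.8278 → H(X,Y|Z) = 1.8734

I(X;Y|Z) = 0.9818 + 1.0000 - 1.8734 = 0.1085 bits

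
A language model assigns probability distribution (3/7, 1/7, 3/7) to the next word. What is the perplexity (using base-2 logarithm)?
2.7298

Perplexity is 2^H (or exp(H) for natural log).

First, H = -Σ p log p = 1.4488 bits
Perplexity = 2^1.4488 = 2.7298

Interpretation: The model's uncertainty is equivalent to choosing uniformly among 2.7 options.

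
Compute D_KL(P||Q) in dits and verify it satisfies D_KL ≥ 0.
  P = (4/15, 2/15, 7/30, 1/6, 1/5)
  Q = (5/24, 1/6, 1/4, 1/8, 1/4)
0.0101 dits

KL divergence satisfies the Gibbs inequality: D_KL(P||Q) ≥ 0 for all distributions P, Q.

D_KL(P||Q) = Σ p(x) log(p(x)/q(x))
Term by term:
  x=0: 4/15 × log_10[(4/15)/(5/24)] = 0.0286
  x=1: 2/15 × log_10[(2/15)/(1/6)] = -0.0129
  x=2: 7/30 × log_10[(7/30)/(1/4)] = -0.0070
  x=3: 1/6 × log_10[(1/6)/(1/8)] = 0.0208
  x=4: 1/5 × log_10[(1/5)/(1/4)] = -0.0194
D_KL(P||Q) = 0.0101 dits

D_KL(P||Q) = 0.0101 ≥ 0 ✓

This non-negativity is a fundamental property: relative entropy cannot be negative because it measures how different Q is from P.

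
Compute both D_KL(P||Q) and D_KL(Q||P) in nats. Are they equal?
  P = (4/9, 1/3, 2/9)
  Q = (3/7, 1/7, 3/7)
D_KL(P||Q) = 0.1526, D_KL(Q||P) = 0.1448

KL divergence is not symmetric: D_KL(P||Q) ≠ D_KL(Q||P) in general.

D_KL(P||Q) = 0.1526 nats
D_KL(Q||P) = 0.1448 nats

No, they are not equal!

This asymmetry is why KL divergence is not a true distance metric.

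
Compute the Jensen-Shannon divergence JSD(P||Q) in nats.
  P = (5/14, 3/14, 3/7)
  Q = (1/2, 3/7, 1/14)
0.0949 nats

Jensen-Shannon divergence is:
JSD(P||Q) = 0.5 × D_KL(P||M) + 0.5 × D_KL(Q||M)
where M = 0.5 × (P + Q) is the mixture distribution.

M = 0.5 × (5/14, 3/14, 3/7) + 0.5 × (1/2, 3/7, 1/14) = (3/7, 9/28, 1/4)

D_KL(P||M) = 0.0790 nats
D_KL(Q||M) = 0.1109 nats

JSD(P||Q) = 0.5 × 0.0790 + 0.5 × 0.1109 = 0.0949 nats

Unlike KL divergence, JSD is symmetric and bounded: 0 ≤ JSD ≤ log(2).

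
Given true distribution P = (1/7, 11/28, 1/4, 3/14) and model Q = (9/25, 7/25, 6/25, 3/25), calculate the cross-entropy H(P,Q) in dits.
0.6328 dits

Cross-entropy: H(P,Q) = -Σ p(x) log q(x)

Alternatively: H(P,Q) = H(P) + D_KL(P||Q)
H(P) = 0.5740 dits
D_KL(P||Q) = 0.0588 dits

H(P,Q) = 0.5740 + 0.0588 = 0.6328 dits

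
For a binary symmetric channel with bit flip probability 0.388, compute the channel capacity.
0.0365 bits

For a binary symmetric channel (BSC) with error probability p:
Capacity C = 1 - H(p) bits per symbol

where H(p) = -p log₂(p) - (1-p) log₂(1-p) is the binary entropy function.

H(0.388) = 0.9635 bits
C = 1 - 0.9635 = 0.0365 bits per symbol

This means we can reliably transmit up to 0.0365 bits of information per channel use.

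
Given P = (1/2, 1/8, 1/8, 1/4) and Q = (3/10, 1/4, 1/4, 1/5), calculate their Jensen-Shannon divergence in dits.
0.0153 dits

Jensen-Shannon divergence is:
JSD(P||Q) = 0.5 × D_KL(P||M) + 0.5 × D_KL(Q||M)
where M = 0.5 × (P + Q) is the mixture distribution.

M = 0.5 × (1/2, 1/8, 1/8, 1/4) + 0.5 × (3/10, 1/4, 1/4, 1/5) = (2/5, 3/16, 3/16, 9/40)

D_KL(P||M) = 0.0159 dits
D_KL(Q||M) = 0.0148 dits

JSD(P||Q) = 0.5 × 0.0159 + 0.5 × 0.0148 = 0.0153 dits

Unlike KL divergence, JSD is symmetric and bounded: 0 ≤ JSD ≤ log(2).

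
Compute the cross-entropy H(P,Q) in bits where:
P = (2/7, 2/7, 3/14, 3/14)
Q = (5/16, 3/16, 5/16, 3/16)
2.0466 bits

Cross-entropy: H(P,Q) = -Σ p(x) log q(x)

Alternatively: H(P,Q) = H(P) + D_KL(P||Q)
H(P) = 1.9852 bits
D_KL(P||Q) = 0.0613 bits

H(P,Q) = 1.9852 + 0.0613 = 2.0466 bits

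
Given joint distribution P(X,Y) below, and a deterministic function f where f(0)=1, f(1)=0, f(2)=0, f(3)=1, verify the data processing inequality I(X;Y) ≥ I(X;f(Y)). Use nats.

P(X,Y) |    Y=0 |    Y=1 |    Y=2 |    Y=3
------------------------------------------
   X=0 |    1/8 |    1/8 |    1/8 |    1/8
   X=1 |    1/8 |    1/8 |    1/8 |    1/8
I(X;Y) = 0.0000, I(X;f(Y)) = 0.0000, inequality holds: 0.0000 ≥ 0.0000

Data Processing Inequality: For any Markov chain X → Y → Z, we have I(X;Y) ≥ I(X;Z).

Here Z = f(Y) is a deterministic function of Y, forming X → Y → Z.

Original I(X;Y) = 0.0000 nats

After applying f:
P(X,Z) where Z=f(Y):
- P(X,Z=0) = P(X,Y=1) + P(X,Y=2)
- P(X,Z=1) = P(X,Y=0) + P(X,Y=3)

I(X;Z) = I(X;f(Y)) = 0.0000 nats

Verification: 0.0000 ≥ 0.0000 ✓

Information cannot be created by processing; the function f can only lose information about X.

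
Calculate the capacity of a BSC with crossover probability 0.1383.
0.4202 bits

For a binary symmetric channel (BSC) with error probability p:
Capacity C = 1 - H(p) bits per symbol

where H(p) = -p log₂(p) - (1-p) log₂(1-p) is the binary entropy function.

H(0.1383) = 0.5798 bits
C = 1 - 0.5798 = 0.4202 bits per symbol

This means we can reliably transmit up to 0.4202 bits of information per channel use.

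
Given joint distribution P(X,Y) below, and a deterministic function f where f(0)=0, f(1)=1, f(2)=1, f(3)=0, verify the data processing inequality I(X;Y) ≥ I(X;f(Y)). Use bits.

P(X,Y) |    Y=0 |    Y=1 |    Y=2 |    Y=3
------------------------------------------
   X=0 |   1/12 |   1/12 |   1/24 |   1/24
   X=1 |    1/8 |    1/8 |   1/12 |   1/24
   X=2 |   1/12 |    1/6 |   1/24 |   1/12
I(X;Y) = 0.0333, I(X;f(Y)) = 0.0017, inequality holds: 0.0333 ≥ 0.0017

Data Processing Inequality: For any Markov chain X → Y → Z, we have I(X;Y) ≥ I(X;Z).

Here Z = f(Y) is a deterministic function of Y, forming X → Y → Z.

Original I(X;Y) = 0.0333 bits

After applying f:
P(X,Z) where Z=f(Y):
- P(X,Z=0) = P(X,Y=0) + P(X,Y=3)
- P(X,Z=1) = P(X,Y=1) + P(X,Y=2)

I(X;Z) = I(X;f(Y)) = 0.0017 bits

Verification: 0.0333 ≥ 0.0017 ✓

Information cannot be created by processing; the function f can only lose information about X.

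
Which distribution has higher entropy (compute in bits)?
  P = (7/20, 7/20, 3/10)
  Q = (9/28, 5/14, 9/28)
Q

Computing entropies in bits:
H(P) = 1.5813
H(Q) = 1.5831

Distribution Q has higher entropy.

Intuition: The distribution closer to uniform (more spread out) has higher entropy.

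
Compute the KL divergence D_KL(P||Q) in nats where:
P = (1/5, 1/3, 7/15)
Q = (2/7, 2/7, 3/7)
0.0198 nats

KL divergence: D_KL(P||Q) = Σ p(x) log(p(x)/q(x))

Computing term by term:
  x=0: 1/5 × log_e[(1/5)/(2/7)] = 1/5 × -0.3567 = -0.0713
  x=1: 1/3 × log_e[(1/3)/(2/7)] = 1/3 × 0.1542 = 0.0514
  x=2: 7/15 × log_e[(7/15)/(3/7)] = 7/15 × 0.0852 = 0.0397

D_KL(P||Q) = 0.0198 nats

Note: KL divergence is always non-negative and equals 0 iff P = Q.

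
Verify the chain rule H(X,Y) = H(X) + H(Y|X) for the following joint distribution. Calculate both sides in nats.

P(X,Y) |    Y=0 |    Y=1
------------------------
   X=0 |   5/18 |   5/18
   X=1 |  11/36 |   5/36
H(X,Y) = 1.3481, H(X) = 0.6870, H(Y|X) = 0.6611 (all in nats)

Chain rule: H(X,Y) = H(X) + H(Y|X)

Left side — joint entropy directly:
H(X,Y) = -Σ p(x,y) log p(x,y) = 1.3481 nats

Right side — compute H(Y|X) from the conditional distributions:
P(X) = (5/9, 4/9), so H(X) = 0.6870 nats
H(Y|X) = Σ_x P(X=x) · H(Y|X=x):
  P(Y|X=0) = (1/2, 1/2), H(Y|X=0) = 0.6931, weight P(X=0) = 5/9
  P(Y|X=1) = (11/16, 5/16), H(Y|X=1) = 0.6211, weight P(X=1) = 4/9
H(Y|X) = 0.6611 nats

H(X) + H(Y|X) = 0.6870 + 0.6611 = 1.3481 nats

Both sides equal 1.3481 nats. ✓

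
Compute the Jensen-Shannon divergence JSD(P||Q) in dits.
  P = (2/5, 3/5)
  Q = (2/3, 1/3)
0.0157 dits

Jensen-Shannon divergence is:
JSD(P||Q) = 0.5 × D_KL(P||M) + 0.5 × D_KL(Q||M)
where M = 0.5 × (P + Q) is the mixture distribution.

M = 0.5 × (2/5, 3/5) + 0.5 × (2/3, 1/3) = (8/15, 7/15)

D_KL(P||M) = 0.0155 dits
D_KL(Q||M) = 0.0159 dits

JSD(P||Q) = 0.5 × 0.0155 + 0.5 × 0.0159 = 0.0157 dits

Unlike KL divergence, JSD is symmetric and bounded: 0 ≤ JSD ≤ log(2).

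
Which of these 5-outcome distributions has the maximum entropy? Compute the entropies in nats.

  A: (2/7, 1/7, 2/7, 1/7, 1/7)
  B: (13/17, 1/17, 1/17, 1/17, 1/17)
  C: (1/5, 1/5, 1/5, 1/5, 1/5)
C

For a discrete distribution over n outcomes, entropy is maximized by the uniform distribution.

Computing entropies:
H(A) = 1.5498 nats
H(B) = 0.8718 nats
H(C) = 1.6094 nats

The uniform distribution (where all probabilities equal 1/5) achieves the maximum entropy of log_e(5) = 1.6094 nats.

Distribution C has the highest entropy.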